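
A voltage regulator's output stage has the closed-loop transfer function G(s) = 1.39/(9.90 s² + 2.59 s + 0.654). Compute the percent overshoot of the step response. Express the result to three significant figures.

Dividing through by 9.90: denominator becomes s² + 0.2616 s + 0.06606.
So ω_n = √0.06606 = 0.257 rad/s and ζ = 0.2616/(2·0.257) = 0.509.
Overshoot: exp(−π·0.509/√(1−0.509²)) = 0.156, i.e. 15.6%.

%OS ≈ 15.6%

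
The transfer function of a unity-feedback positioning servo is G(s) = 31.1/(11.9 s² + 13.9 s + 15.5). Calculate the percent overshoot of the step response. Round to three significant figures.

%OS ≈ 15.4%

Dividing through by 11.9: denominator becomes s² + 1.168 s + 1.303.
So ω_n = √1.303 = 1.14 rad/s and ζ = 1.168/(2·1.14) = 0.512.
%OS = 100 e^{−πζ/√(1−ζ²)} with ζ = 0.512 gives 15.4%.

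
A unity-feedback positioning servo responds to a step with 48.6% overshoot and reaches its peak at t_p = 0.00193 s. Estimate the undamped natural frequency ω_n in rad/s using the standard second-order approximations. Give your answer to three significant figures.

ζ from %OS: ζ = |ln 0.486|/√(π²+ln²0.486) = 0.224.
From t_p = π/ω_d, ω_d = π/0.00193 = 1630 rad/s, so ω_n = ω_d/√(1−ζ²) = 1670 rad/s.

ω_n ≈ 1670 rad/s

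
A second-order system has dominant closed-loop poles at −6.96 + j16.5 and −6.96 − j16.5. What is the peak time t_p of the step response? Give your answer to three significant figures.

t_p ≈ 0.190 s

t_p = π/ω_d with ω_d = 16.5 (the imaginary part), so t_p = 0.190 s.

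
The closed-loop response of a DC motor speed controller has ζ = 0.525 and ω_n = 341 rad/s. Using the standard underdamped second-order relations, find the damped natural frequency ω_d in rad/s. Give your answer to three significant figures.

ω_d = ω_n√(1−ζ²) = 341·√0.724 = 290 rad/s.

ω_d ≈ 290 rad/s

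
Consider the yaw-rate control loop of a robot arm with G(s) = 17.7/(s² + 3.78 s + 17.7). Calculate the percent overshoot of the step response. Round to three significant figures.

Comparing the denominator to s² + 2ζω_n s + ω_n²: ω_n = √17.7 = 4.21 rad/s, and 2ζω_n = 3.78 so ζ = 3.78/(2·4.21) = 0.449.
%OS = 100 e^{−πζ/√(1−ζ²)} with ζ = 0.449 gives 20.6%.

%OS ≈ 20.6%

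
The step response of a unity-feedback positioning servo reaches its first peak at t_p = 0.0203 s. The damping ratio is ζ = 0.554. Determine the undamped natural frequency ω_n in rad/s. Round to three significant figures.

ω_n ≈ 186 rad/s

Peak time t_p = π/ω_d, so ω_d = π/t_p = π/0.0203 = 155 rad/s.
ω_n = ω_d/√(1−ζ²) = 155/√0.693 = 186 rad/s.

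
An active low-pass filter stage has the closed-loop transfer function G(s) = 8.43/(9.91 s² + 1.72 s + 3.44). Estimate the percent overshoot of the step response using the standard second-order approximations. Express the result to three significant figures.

Dividing through by 9.91: denominator becomes s² + 0.1736 s + 0.3471.
So ω_n = √0.3471 = 0.589 rad/s and ζ = 0.1736/(2·0.589) = 0.147.
%OS = 100·exp(−πζ/√(1−ζ²)) = 62.6%.

%OS ≈ 62.6%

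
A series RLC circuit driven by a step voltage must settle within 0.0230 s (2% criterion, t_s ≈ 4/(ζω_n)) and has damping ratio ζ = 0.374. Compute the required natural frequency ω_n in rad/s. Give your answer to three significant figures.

ω_n ≈ 465 rad/s

Rearranging t_s ≈ 4/(ζω_n) gives ω_n = 4/(ζ·t_s) = 4/(0.374 × 0.0230) = 465 rad/s.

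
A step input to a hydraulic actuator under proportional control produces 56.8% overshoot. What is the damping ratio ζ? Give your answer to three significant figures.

Inverting the overshoot relation: ζ = |ln 0.568|/√(π² + ln²0.568) = 0.177.

ζ ≈ 0.177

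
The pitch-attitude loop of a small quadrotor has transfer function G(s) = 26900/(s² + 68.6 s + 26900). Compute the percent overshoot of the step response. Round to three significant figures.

%OS ≈ 51.1%

Comparing the denominator to s² + 2ζω_n s + ω_n²: ω_n = √26900 = 164 rad/s, and 2ζω_n = 68.6 so ζ = 68.6/(2·164) = 0.209.
%OS = 100 e^{−πζ/√(1−ζ²)} with ζ = 0.209 gives 51.1%.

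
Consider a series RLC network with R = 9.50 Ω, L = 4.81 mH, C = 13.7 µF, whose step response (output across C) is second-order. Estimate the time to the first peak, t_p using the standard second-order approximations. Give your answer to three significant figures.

For a series RLC circuit (capacitor voltage as output), ω_n = 1/√(LC) = 1/√(4.81 mH · 13.7 µF) = 3900 rad/s.
ζ = (R/2)·√(C/L) = (9.50/2)·√(13.7 µF/4.81 mH) = 0.254.
ω_d = 3900·√(1 − 0.254²) = 3770 rad/s. t_p = π/ω_d = 0.000834 s.

t_p ≈ 0.000834 s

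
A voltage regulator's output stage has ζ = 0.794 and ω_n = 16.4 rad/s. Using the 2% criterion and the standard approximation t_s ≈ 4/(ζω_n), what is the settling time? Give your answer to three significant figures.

t_s ≈ 0.307 s

t_s ≈ 4/(ζω_n) = 4/(0.794 × 16.4) = 0.307 s.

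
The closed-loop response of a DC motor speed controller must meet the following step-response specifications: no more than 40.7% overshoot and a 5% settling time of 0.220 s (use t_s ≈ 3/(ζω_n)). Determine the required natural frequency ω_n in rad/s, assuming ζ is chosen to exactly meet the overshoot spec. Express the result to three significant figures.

Inverting the overshoot relation: ζ = |ln 0.407|/√(π² + ln²0.407) = 0.275.
Then ω_n = 3/(ζ t_s) = 3/(0.275 × 0.220) = 49.6 rad/s.

ω_n ≈ 49.6 rad/s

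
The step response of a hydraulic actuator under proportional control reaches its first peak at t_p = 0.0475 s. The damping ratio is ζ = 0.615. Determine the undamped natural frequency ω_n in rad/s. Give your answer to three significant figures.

Peak time t_p = π/ω_d, so ω_d = π/t_p = π/0.0475 = 66.1 rad/s.
ω_n = ω_d/√(1−ζ²) = 66.1/√0.622 = 83.9 rad/s.

ω_n ≈ 83.9 rad/s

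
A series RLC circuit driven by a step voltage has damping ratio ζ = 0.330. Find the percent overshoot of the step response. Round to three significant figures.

For an underdamped second-order system, %OS = 100·exp(−πζ/√(1−ζ²)).
πζ/√(1−ζ²) = π·0.330/√(1−0.109) = 1.098, so %OS = 100·e^(−1.098) = 33.3%.

%OS ≈ 33.3%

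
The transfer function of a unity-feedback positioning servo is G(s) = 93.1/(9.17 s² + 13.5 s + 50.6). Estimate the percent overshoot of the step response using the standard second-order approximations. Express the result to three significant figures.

Dividing through by 9.17: denominator becomes s² + 1.472 s + 5.518.
So ω_n = √5.518 = 2.35 rad/s and ζ = 1.472/(2·2.35) = 0.313.
%OS = 100 e^{−πζ/√(1−ζ²)} with ζ = 0.313 gives 35.5%.

%OS ≈ 35.5%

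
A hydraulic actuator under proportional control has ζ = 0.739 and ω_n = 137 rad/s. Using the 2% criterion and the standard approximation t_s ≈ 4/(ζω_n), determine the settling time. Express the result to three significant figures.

t_s ≈ 0.0395 s

t_s ≈ 4/(ζω_n) = 4/(0.739 × 137) = 0.0395 s.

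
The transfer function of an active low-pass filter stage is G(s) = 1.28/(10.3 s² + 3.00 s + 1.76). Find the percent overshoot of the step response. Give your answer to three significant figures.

%OS ≈ 30.6%

Dividing through by 10.3: denominator becomes s² + 0.2913 s + 0.1709.
So ω_n = √0.1709 = 0.413 rad/s and ζ = 0.2913/(2·0.413) = 0.352.
%OS = 100·exp(−πζ/√(1−ζ²)) = 30.6%.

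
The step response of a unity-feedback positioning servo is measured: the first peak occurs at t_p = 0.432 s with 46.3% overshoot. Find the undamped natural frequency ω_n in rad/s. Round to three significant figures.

ζ from %OS: ζ = |ln 0.463|/√(π²+ln²0.463) = 0.238.
t_p = π/ω_d ⇒ ω_d = 7.27 rad/s; then ω_n = ω_d/√(1−ζ²) = 7.49 rad/s.

ω_n ≈ 7.49 rad/s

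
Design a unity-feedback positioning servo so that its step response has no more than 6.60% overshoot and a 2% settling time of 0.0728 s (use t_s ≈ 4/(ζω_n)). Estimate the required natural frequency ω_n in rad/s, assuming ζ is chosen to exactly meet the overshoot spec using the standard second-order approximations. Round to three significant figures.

From %OS = 100·exp(−πζ/√(1−ζ²)), invert to get ζ = −ln(OS)/√(π² + ln²(OS)) with OS = 0.0660.
−ln 0.0660 = 2.718, so ζ = 2.718/√(π² + 7.388) = 0.654.
Then ω_n = 4/(ζ t_s) = 4/(0.654 × 0.0728) = 84.0 rad/s.

ω_n ≈ 84.0 rad/s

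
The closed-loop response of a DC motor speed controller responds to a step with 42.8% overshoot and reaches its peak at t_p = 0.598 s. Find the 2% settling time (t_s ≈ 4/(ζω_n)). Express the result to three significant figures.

t_s ≈ 2.82 s

From the overshoot, ζ = −ln(OS)/√(π²+ln²(OS)) = 0.261.
From t_p = π/ω_d, ω_d = π/0.598 = 5.25 rad/s, so ω_n = ω_d/√(1−ζ²) = 5.44 rad/s.
t_s ≈ 4/(ζω_n) = 4/(0.261·5.44) = 2.82 s.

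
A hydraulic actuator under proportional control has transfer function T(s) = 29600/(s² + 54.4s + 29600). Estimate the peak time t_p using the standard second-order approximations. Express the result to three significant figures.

t_p ≈ 0.0185 s

ω_n = √29600 = 172 rad/s; ζ = 54.4/(2·172) = 0.158.
The damped frequency ω_d = ω_n√(1−ζ²) = 170 rad/s. Then t_p = π/ω_d = 0.0185 s.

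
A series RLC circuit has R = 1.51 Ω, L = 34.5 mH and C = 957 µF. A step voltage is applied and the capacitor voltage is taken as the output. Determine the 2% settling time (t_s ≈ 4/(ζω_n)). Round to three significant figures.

t_s ≈ 0.183 s

For a series RLC circuit (capacitor voltage as output), ω_n = 1/√(LC) = 1/√(34.5 mH · 957 µF) = 174 rad/s.
ζ = (R/2)·√(C/L) = (1.51/2)·√(957 µF/34.5 mH) = 0.126.
t_s ≈ 4/(ζω_n) = 0.183 s.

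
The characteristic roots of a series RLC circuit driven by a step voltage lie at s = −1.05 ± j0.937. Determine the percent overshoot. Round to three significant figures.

%OS ≈ 2.96%

With σ = 1.05, ω_d = 0.937: ω_n = √(σ²+ω_d²) = 1.41 rad/s, ζ = σ/ω_n = 0.746.
Overshoot: exp(−π·0.746/√(1−0.746²)) = 0.0296, i.e. 2.96%.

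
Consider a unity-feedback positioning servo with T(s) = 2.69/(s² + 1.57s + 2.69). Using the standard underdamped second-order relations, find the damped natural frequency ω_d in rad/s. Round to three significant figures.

Matching coefficients with s² + 2ζω_n s + ω_n² gives ω_n² = 2.69 ⇒ ω_n = 1.64 rad/s, and ζ = 1.57/(2ω_n) = 0.479.
ω_d = ω_n√(1−ζ²) = 1.44 rad/s.

ω_d ≈ 1.44 rad/s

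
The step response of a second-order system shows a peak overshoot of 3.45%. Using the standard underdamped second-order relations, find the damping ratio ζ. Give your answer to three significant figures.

ζ ≈ 0.731

ζ = −ln(OS)/√(π² + (ln OS)²). With OS = 0.0345, ln OS = −3.367 and ζ = 3.367/4.605 = 0.731.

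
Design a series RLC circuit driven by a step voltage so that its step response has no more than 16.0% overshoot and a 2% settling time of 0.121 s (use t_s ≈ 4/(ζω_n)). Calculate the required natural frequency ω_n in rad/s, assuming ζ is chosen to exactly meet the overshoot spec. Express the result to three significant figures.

ω_n ≈ 65.6 rad/s

Inverting the overshoot relation: ζ = |ln 0.160|/√(π² + ln²0.160) = 0.504.
Then ω_n = 4/(ζ t_s) = 4/(0.504 × 0.121) = 65.6 rad/s.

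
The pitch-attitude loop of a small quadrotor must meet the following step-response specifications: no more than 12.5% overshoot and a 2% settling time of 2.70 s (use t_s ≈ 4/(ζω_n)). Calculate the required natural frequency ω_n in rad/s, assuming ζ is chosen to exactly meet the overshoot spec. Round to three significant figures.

Inverting the overshoot relation: ζ = |ln 0.125|/√(π² + ln²0.125) = 0.552.
Then ω_n = 4/(ζ t_s) = 4/(0.552 × 2.70) = 2.68 rad/s.

ω_n ≈ 2.68 rad/s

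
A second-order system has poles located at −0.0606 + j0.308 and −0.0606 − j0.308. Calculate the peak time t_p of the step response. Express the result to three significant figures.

t_p ≈ 10.2 s

t_p = π/ω_d with ω_d = 0.308 (the imaginary part), so t_p = 10.2 s.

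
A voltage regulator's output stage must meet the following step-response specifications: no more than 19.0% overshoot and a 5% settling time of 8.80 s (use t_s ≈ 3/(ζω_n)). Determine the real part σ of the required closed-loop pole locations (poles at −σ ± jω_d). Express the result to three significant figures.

The settling-time spec alone fixes σ = ζω_n = 3/t_s = 3/8.80 = 0.341.
(Overshoot then fixes ζ = 0.467 and hence ω_d = σ·√(1−ζ²)/ζ = 0.645 rad/s.)

σ ≈ 0.341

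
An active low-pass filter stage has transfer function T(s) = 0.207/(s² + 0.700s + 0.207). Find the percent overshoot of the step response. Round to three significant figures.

%OS ≈ 2.28%

Comparing the denominator to s² + 2ζω_n s + ω_n²: ω_n = √0.207 = 0.455 rad/s, and 2ζω_n = 0.700 so ζ = 0.700/(2·0.455) = 0.769.
%OS = 100·exp(−πζ/√(1−ζ²)) = 2.28%.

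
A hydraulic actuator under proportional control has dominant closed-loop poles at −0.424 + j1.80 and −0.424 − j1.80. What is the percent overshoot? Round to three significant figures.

%OS ≈ 47.7%

The poles are at −σ ± jω_d with σ = 0.424 and ω_d = 1.80, so ω_n = √(σ²+ω_d²) = 1.85 rad/s and ζ = σ/ω_n = 0.229.
%OS = 100 e^{−πζ/√(1−ζ²)} with ζ = 0.229 gives 47.7%.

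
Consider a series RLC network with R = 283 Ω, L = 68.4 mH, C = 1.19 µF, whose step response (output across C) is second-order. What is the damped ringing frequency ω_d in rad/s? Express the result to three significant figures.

ω_d ≈ 2830 rad/s

For a series RLC circuit (capacitor voltage as output), ω_n = 1/√(LC) = 1/√(68.4 mH · 1.19 µF) = 3510 rad/s.
ζ = (R/2)·√(C/L) = (283/2)·√(1.19 µF/68.4 mH) = 0.590.
ω_d = ω_n√(1−ζ²) = 2830 rad/s.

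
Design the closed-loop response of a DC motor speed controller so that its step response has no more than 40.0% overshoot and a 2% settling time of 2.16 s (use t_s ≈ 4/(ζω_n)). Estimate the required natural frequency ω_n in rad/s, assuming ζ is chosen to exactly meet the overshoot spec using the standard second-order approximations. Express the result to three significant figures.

ω_n ≈ 6.61 rad/s

From %OS = 100·exp(−πζ/√(1−ζ²)), invert to get ζ = −ln(OS)/√(π² + ln²(OS)) with OS = 0.400.
−ln 0.400 = 0.9163, so ζ = 0.9163/√(π² + 0.8396) = 0.280.
From t_s ≈ 4/(ζω_n): ω_n = 4/(ζ·t_s) = 4/(0.280·2.16) = 6.61 rad/s.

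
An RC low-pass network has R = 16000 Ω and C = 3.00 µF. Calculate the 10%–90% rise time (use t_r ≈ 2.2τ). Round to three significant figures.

τ = RC = 16000 × 3.00 µF = 0.0480 s.
t_r ≈ 2.2τ = 0.106 s.

t_r ≈ 0.106 s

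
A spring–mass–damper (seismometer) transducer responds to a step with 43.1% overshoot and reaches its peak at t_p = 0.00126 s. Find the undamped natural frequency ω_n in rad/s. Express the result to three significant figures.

The overshoot fixes ζ = −ln(OS)/√(π²+ln²(OS)) = 0.259.
t_p = π/ω_d ⇒ ω_d = 2490 rad/s; then ω_n = ω_d/√(1−ζ²) = 2580 rad/s.

ω_n ≈ 2580 rad/s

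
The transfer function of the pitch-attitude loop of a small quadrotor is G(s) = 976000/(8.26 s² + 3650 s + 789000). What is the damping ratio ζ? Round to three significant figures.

ζ ≈ 0.715

Dividing through by 8.26: denominator becomes s² + 441.9 s + 95520.
So ω_n = √95520 = 309 rad/s and ζ = 441.9/(2·309) = 0.715.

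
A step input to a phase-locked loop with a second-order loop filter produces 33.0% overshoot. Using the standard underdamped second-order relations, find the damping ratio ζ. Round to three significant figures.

ζ ≈ 0.333

ζ = −ln(OS)/√(π² + (ln OS)²). With OS = 0.330, ln OS = −1.109 and ζ = 1.109/3.331 = 0.333.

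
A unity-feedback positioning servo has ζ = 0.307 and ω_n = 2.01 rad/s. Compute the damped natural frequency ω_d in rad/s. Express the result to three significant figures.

ω_d ≈ 1.91 rad/s

ω_d = ω_n√(1−ζ²) = 2.01·√0.906 = 1.91 rad/s.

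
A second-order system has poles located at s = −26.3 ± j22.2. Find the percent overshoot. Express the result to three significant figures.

%OS ≈ 2.42%

With σ = 26.3, ω_d = 22.2: ω_n = √(σ²+ω_d²) = 34.4 rad/s, ζ = σ/ω_n = 0.764.
%OS = 100·exp(−πζ/√(1−ζ²)) = 2.42%.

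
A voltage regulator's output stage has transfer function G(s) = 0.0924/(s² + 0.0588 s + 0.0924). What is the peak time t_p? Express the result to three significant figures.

ω_n = √0.0924 = 0.304 rad/s; ζ = 0.0588/(2·0.304) = 0.0967.
ω_d = 0.304·√(1 − 0.0967²) = 0.303 rad/s. Then t_p = π/ω_d = 10.4 s.

t_p ≈ 10.4 s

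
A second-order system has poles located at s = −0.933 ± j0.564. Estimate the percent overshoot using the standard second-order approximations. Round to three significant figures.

%OS ≈ 0.553%

The poles are at −σ ± jω_d with σ = 0.933 and ω_d = 0.564, so ω_n = √(σ²+ω_d²) = 1.09 rad/s and ζ = σ/ω_n = 0.856.
%OS = 100·exp(−πζ/√(1−ζ²)) = 0.553%.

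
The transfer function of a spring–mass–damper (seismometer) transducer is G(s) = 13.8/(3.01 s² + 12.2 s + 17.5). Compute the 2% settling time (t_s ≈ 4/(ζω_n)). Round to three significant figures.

Dividing through by 3.01: denominator becomes s² + 4.053 s + 5.814.
So ω_n = √5.814 = 2.41 rad/s and ζ = 4.053/(2·2.41) = 0.840.
t_s ≈ 4/(ζω_n) = 1.97 s.

t_s ≈ 1.97 s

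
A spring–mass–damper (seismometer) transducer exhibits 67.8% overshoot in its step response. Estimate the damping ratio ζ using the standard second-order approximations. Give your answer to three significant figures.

ζ ≈ 0.123

ζ = −ln(OS)/√(π² + (ln OS)²). With OS = 0.678, ln OS = −0.3886 and ζ = 0.3886/3.166 = 0.123.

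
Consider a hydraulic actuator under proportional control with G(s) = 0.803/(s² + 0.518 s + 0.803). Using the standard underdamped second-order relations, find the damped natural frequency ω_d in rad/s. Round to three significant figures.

ω_d ≈ 0.858 rad/s

ω_n = √0.803 = 0.896 rad/s; ζ = 0.518/(2·0.896) = 0.289.
ω_d = ω_n√(1−ζ²) = 0.858 rad/s.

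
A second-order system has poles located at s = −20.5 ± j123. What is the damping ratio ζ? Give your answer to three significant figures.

|pole| = ω_n = √(20.5² + 123²) = 125 rad/s; ζ = cos θ = σ/ω_n = 0.164.

ζ ≈ 0.164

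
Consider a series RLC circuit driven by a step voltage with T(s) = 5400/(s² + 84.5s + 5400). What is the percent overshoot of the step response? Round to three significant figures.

%OS ≈ 11.0%

Comparing the denominator to s² + 2ζω_n s + ω_n²: ω_n = √5400 = 73.5 rad/s, and 2ζω_n = 84.5 so ζ = 84.5/(2·73.5) = 0.575.
%OS = 100 e^{−πζ/√(1−ζ²)} with ζ = 0.575 gives 11.0%.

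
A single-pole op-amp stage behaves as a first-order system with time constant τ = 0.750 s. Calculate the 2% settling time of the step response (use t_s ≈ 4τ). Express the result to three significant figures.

t_s ≈ 3.00 s

t_s ≈ 4τ = 3.00 s.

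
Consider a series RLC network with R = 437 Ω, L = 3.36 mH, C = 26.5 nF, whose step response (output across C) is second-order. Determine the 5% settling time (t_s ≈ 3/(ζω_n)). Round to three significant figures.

For a series RLC circuit (capacitor voltage as output), ω_n = 1/√(LC) = 1/√(3.36 mH · 26.5 nF) = 106000 rad/s.
ζ = (R/2)·√(C/L) = (437/2)·√(26.5 nF/3.36 mH) = 0.614.
t_s ≈ 3/(ζω_n) = 0.0000461 s.

t_s ≈ 0.0000461 s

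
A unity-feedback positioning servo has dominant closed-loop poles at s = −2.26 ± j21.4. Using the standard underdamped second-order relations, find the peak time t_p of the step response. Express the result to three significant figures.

t_p = π/ω_d with ω_d = 21.4 (the imaginary part), so t_p = 0.147 s.

t_p ≈ 0.147 s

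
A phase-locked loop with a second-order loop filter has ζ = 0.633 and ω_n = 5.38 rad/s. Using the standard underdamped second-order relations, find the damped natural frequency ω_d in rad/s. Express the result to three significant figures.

ω_d ≈ 4.16 rad/s

ω_d = ω_n√(1−ζ²) = 5.38·√0.599 = 4.16 rad/s.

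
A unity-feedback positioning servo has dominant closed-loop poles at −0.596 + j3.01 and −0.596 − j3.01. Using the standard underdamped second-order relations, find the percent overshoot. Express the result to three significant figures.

|pole| = ω_n = √(0.596² + 3.01²) = 3.07 rad/s; ζ = cos θ = σ/ω_n = 0.194.
Overshoot: exp(−π·0.194/√(1−0.194²)) = 0.537, i.e. 53.7%.

%OS ≈ 53.7%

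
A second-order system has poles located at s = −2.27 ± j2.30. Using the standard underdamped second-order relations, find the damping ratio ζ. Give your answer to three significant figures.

With σ = 2.27, ω_d = 2.30: ω_n = √(σ²+ω_d²) = 3.23 rad/s, ζ = σ/ω_n = 0.702.

ζ ≈ 0.702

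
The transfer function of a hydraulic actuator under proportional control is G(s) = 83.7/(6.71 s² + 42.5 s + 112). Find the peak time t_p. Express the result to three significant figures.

Dividing through by 6.71: denominator becomes s² + 6.334 s + 16.69.
So ω_n = √16.69 = 4.09 rad/s and ζ = 6.334/(2·4.09) = 0.775.
ω_d = 4.09·√(1 − 0.775²) = 2.58 rad/s. t_p = π/ω_d = 1.22 s.

t_p ≈ 1.22 s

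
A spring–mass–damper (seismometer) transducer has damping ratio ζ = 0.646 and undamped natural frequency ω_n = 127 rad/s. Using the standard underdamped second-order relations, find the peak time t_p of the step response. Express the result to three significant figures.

The damped frequency is ω_d = ω_n√(1−ζ²) = 127·√(1−0.417) = 96.9 rad/s.
Peak time t_p = π/ω_d = π/96.9 = 0.0324 s.

t_p ≈ 0.0324 s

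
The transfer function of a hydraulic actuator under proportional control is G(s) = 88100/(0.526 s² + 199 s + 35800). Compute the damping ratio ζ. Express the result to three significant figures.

Dividing through by 0.526: denominator becomes s² + 378.3 s + 68060.
So ω_n = √68060 = 261 rad/s and ζ = 378.3/(2·261) = 0.725.

ζ ≈ 0.725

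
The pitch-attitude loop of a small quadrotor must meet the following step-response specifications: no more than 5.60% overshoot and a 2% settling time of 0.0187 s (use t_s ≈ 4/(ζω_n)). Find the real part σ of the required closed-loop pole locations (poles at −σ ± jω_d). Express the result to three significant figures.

σ ≈ 214

The settling-time spec alone fixes σ = ζω_n = 4/t_s = 4/0.0187 = 214.
(Overshoot then fixes ζ = 0.676 and hence ω_d = σ·√(1−ζ²)/ζ = 233 rad/s.)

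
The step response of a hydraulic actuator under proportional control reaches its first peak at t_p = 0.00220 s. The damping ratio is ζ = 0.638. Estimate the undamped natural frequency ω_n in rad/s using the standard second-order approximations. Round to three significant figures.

ω_n ≈ 1850 rad/s

Peak time t_p = π/ω_d, so ω_d = π/t_p = π/0.00220 = 1430 rad/s.
ω_n = ω_d/√(1−ζ²) = 1430/√0.593 = 1850 rad/s.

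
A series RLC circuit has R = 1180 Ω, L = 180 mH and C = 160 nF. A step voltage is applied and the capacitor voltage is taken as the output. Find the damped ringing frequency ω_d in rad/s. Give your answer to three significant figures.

ω_d ≈ 4900 rad/s

For a series RLC circuit (capacitor voltage as output), ω_n = 1/√(LC) = 1/√(180 mH · 160 nF) = 5890 rad/s.
ζ = (R/2)·√(C/L) = (1180/2)·√(160 nF/180 mH) = 0.556.
ω_d = ω_n√(1−ζ²) = 4900 rad/s.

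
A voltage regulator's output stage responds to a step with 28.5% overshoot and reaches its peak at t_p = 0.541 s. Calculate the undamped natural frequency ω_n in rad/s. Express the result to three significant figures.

ω_n ≈ 6.25 rad/s

From the overshoot, ζ = −ln(OS)/√(π²+ln²(OS)) = 0.371.
t_p = π/ω_d ⇒ ω_d = 5.81 rad/s; then ω_n = ω_d/√(1−ζ²) = 6.25 rad/s.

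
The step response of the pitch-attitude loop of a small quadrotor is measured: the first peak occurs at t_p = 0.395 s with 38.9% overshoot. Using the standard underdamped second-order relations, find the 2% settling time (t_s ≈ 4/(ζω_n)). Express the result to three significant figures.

The overshoot fixes ζ = −ln(OS)/√(π²+ln²(OS)) = 0.288.
From t_p = π/ω_d, ω_d = π/0.395 = 7.95 rad/s, so ω_n = ω_d/√(1−ζ²) = 8.30 rad/s.
t_s ≈ 4/(ζω_n) = 4/(0.288·8.30) = 1.67 s.

t_s ≈ 1.67 s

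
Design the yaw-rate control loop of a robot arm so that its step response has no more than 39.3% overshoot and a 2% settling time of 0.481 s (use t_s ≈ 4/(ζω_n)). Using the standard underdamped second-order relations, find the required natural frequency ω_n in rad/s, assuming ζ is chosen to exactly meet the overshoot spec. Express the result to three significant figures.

ζ = −ln(OS)/√(π² + (ln OS)²). With OS = 0.393, ln OS = −0.9339 and ζ = 0.9339/3.277 = 0.285.
Then ω_n = 4/(ζ t_s) = 4/(0.285 × 0.481) = 29.2 rad/s.

ω_n ≈ 29.2 rad/s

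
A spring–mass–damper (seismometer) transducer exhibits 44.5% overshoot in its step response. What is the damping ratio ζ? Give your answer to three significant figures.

Inverting the overshoot relation: ζ = |ln 0.445|/√(π² + ln²0.445) = 0.250.

ζ ≈ 0.250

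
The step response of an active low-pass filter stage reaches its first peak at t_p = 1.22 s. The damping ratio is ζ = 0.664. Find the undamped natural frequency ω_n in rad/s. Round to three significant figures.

ω_n ≈ 3.44 rad/s

Peak time t_p = π/ω_d, so ω_d = π/t_p = π/1.22 = 2.58 rad/s.
ω_n = ω_d/√(1−ζ²) = 2.58/√0.559 = 3.44 rad/s.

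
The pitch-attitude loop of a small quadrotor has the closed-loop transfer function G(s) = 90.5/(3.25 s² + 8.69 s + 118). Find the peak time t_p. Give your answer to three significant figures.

Dividing through by 3.25: denominator becomes s² + 2.674 s + 36.31.
So ω_n = √36.31 = 6.03 rad/s and ζ = 2.674/(2·6.03) = 0.222.
ω_d = ω_n√(1−ζ²) = 5.88 rad/s. t_p = π/ω_d = 0.535 s.

t_p ≈ 0.535 s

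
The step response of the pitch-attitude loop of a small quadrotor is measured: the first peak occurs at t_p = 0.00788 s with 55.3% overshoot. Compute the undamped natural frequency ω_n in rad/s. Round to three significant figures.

ω_n ≈ 406 rad/s

From the overshoot, ζ = −ln(OS)/√(π²+ln²(OS)) = 0.185.
From t_p = π/ω_d, ω_d = π/0.00788 = 399 rad/s, so ω_n = ω_d/√(1−ζ²) = 406 rad/s.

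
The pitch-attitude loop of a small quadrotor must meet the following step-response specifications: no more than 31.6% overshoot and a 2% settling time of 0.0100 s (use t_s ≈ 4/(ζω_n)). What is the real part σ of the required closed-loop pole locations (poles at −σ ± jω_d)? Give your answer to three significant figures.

σ ≈ 400

The settling-time spec alone fixes σ = ζω_n = 4/t_s = 4/0.0100 = 400.
(Overshoot then fixes ζ = 0.344 and hence ω_d = σ·√(1−ζ²)/ζ = 1090 rad/s.)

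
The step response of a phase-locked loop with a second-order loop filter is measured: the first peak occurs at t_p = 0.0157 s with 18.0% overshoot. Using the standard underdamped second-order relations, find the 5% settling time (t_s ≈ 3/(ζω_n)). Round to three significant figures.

ζ from %OS: ζ = |ln 0.180|/√(π²+ln²0.180) = 0.479.
From t_p = π/ω_d, ω_d = π/0.0157 = 200 rad/s, so ω_n = ω_d/√(1−ζ²) = 228 rad/s.
t_s ≈ 3/(ζω_n) = 3/(0.479·228) = 0.0275 s.

t_s ≈ 0.0275 s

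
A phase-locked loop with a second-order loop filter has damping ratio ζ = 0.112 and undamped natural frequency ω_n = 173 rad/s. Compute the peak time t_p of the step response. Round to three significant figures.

t_p ≈ 0.0183 s

The damped frequency is ω_d = ω_n√(1−ζ²) = 173·√(1−0.0125) = 172 rad/s.
Peak time t_p = π/ω_d = π/172 = 0.0183 s.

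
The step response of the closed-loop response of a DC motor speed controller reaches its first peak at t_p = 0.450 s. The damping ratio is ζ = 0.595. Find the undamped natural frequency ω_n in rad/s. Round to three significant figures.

Peak time t_p = π/ω_d, so ω_d = π/t_p = π/0.450 = 6.98 rad/s.
ω_n = ω_d/√(1−ζ²) = 6.98/√0.646 = 8.69 rad/s.

ω_n ≈ 8.69 rad/s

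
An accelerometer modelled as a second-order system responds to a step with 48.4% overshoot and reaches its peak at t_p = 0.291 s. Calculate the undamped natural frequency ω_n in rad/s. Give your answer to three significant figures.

ω_n ≈ 11.1 rad/s

ζ from %OS: ζ = |ln 0.484|/√(π²+ln²0.484) = 0.225.
From t_p = π/ω_d, ω_d = π/0.291 = 10.8 rad/s, so ω_n = ω_d/√(1−ζ²) = 11.1 rad/s.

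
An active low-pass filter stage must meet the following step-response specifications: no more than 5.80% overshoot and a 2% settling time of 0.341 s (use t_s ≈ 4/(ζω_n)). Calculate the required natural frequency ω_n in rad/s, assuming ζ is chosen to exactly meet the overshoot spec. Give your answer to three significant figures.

From %OS = 100·exp(−πζ/√(1−ζ²)), invert to get ζ = −ln(OS)/√(π² + ln²(OS)) with OS = 0.0580.
−ln 0.0580 = 2.847, so ζ = 2.847/√(π² + 8.107) = 0.672.
From t_s ≈ 4/(ζω_n): ω_n = 4/(ζ·t_s) = 4/(0.672·0.341) = 17.5 rad/s.

ω_n ≈ 17.5 rad/s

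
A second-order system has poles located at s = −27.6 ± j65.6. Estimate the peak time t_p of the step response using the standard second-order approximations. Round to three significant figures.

t_p ≈ 0.0479 s

t_p = π/ω_d with ω_d = 65.6 (the imaginary part), so t_p = 0.0479 s.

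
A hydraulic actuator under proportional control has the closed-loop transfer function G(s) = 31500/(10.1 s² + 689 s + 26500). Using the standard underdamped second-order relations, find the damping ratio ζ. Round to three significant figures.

Dividing through by 10.1: denominator becomes s² + 68.22 s + 2624.
So ω_n = √2624 = 51.2 rad/s and ζ = 68.22/(2·51.2) = 0.666.

ζ ≈ 0.666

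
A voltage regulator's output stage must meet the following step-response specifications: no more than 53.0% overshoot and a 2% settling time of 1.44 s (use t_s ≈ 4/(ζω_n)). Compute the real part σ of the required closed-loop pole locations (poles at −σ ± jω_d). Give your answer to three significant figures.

σ ≈ 2.78

The settling-time spec alone fixes σ = ζω_n = 4/t_s = 4/1.44 = 2.78.
(Overshoot then fixes ζ = 0.198 and hence ω_d = σ·√(1−ζ²)/ζ = 13.7 rad/s.)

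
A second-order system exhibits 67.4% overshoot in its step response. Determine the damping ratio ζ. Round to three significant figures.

ζ ≈ 0.125

From %OS = 100·exp(−πζ/√(1−ζ²)), invert to get ζ = −ln(OS)/√(π² + ln²(OS)) with OS = 0.674.
−ln 0.674 = 0.3945, so ζ = 0.3945/√(π² + 0.1557) = 0.125.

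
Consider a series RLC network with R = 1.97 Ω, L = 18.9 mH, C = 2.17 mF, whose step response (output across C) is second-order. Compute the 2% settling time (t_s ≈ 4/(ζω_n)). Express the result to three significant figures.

t_s ≈ 0.0768 s

For a series RLC circuit (capacitor voltage as output), ω_n = 1/√(LC) = 1/√(18.9 mH · 2.17 mF) = 156 rad/s.
ζ = (R/2)·√(C/L) = (1.97/2)·√(2.17 mF/18.9 mH) = 0.334.
t_s ≈ 4/(ζω_n) = 0.0768 s.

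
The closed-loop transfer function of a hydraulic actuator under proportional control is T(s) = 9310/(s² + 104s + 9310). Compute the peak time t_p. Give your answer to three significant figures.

t_p ≈ 0.0387 s

ω_n = √9310 = 96.5 rad/s; ζ = 104/(2·96.5) = 0.539.
ω_d = 96.5·√(1 − 0.539²) = 81.3 rad/s. Then t_p = π/ω_d = 0.0387 s.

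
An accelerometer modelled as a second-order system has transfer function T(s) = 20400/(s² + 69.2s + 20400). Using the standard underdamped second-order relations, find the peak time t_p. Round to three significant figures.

t_p ≈ 0.0227 s

Matching coefficients with s² + 2ζω_n s + ω_n² gives ω_n² = 20400 ⇒ ω_n = 143 rad/s, and ζ = 69.2/(2ω_n) = 0.242.
ω_d = ω_n√(1−ζ²) = 139 rad/s. Then t_p = π/ω_d = 0.0227 s.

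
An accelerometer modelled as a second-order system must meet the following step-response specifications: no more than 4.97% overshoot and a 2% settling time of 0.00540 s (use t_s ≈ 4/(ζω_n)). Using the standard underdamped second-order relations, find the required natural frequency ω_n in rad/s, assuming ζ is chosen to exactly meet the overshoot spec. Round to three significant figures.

ω_n ≈ 1070 rad/s

Inverting the overshoot relation: ζ = |ln 0.0497|/√(π² + ln²0.0497) = 0.691.
From t_s ≈ 4/(ζω_n): ω_n = 4/(ζ·t_s) = 4/(0.691·0.00540) = 1070 rad/s.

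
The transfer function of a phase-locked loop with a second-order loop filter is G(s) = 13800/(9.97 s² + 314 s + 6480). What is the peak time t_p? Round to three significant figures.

t_p ≈ 0.157 s

Dividing through by 9.97: denominator becomes s² + 31.49 s + 649.9.
So ω_n = √649.9 = 25.5 rad/s and ζ = 31.49/(2·25.5) = 0.618.
The damped frequency ω_d = ω_n√(1−ζ²) = 20.0 rad/s. t_p = π/ω_d = 0.157 s.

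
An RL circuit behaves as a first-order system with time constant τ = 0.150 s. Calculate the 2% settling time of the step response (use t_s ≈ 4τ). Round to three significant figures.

t_s ≈ 4τ = 0.600 s.

t_s ≈ 0.600 s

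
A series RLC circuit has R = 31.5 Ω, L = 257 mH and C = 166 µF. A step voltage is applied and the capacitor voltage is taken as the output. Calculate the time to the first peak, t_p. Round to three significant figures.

For a series RLC circuit (capacitor voltage as output), ω_n = 1/√(LC) = 1/√(257 mH · 166 µF) = 153 rad/s.
ζ = (R/2)·√(C/L) = (31.5/2)·√(166 µF/257 mH) = 0.400.
ω_d = ω_n√(1−ζ²) = 140 rad/s. t_p = π/ω_d = 0.0224 s.

t_p ≈ 0.0224 s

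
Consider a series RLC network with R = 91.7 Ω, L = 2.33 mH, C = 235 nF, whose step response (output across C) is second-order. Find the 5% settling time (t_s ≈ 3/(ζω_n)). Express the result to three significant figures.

For a series RLC circuit (capacitor voltage as output), ω_n = 1/√(LC) = 1/√(2.33 mH · 235 nF) = 42700 rad/s.
ζ = (R/2)·√(C/L) = (91.7/2)·√(235 nF/2.33 mH) = 0.460.
t_s ≈ 3/(ζω_n) = 0.000152 s.

t_s ≈ 0.000152 s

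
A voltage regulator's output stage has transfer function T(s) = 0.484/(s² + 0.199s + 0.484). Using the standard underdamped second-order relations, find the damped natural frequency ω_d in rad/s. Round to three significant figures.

ω_d ≈ 0.689 rad/s

Matching coefficients with s² + 2ζω_n s + ω_n² gives ω_n² = 0.484 ⇒ ω_n = 0.696 rad/s, and ζ = 0.199/(2ω_n) = 0.143.
The damped frequency ω_d = ω_n√(1−ζ²) = 0.689 rad/s.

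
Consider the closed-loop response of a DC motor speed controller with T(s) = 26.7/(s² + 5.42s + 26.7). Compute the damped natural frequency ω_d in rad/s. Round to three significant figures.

ω_d ≈ 4.40 rad/s

ω_n = √26.7 = 5.17 rad/s; ζ = 5.42/(2·5.17) = 0.524.
The damped frequency ω_d = ω_n√(1−ζ²) = 4.40 rad/s.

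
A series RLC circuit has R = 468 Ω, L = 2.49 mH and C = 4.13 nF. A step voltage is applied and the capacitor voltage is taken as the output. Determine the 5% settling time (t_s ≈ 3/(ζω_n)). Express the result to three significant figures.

For a series RLC circuit (capacitor voltage as output), ω_n = 1/√(LC) = 1/√(2.49 mH · 4.13 nF) = 312000 rad/s.
ζ = (R/2)·√(C/L) = (468/2)·√(4.13 nF/2.49 mH) = 0.301.
t_s ≈ 3/(ζω_n) = 0.0000319 s.

t_s ≈ 0.0000319 s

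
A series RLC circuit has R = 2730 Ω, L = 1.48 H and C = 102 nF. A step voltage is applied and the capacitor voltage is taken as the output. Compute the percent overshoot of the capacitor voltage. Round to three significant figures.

%OS ≈ 29.9%

For a series RLC circuit (capacitor voltage as output), ω_n = 1/√(LC) = 1/√(1.48 H · 102 nF) = 2570 rad/s.
ζ = (R/2)·√(C/L) = (2730/2)·√(102 nF/1.48 H) = 0.358.
Overshoot: exp(−π·0.358/√(1−0.358²)) = 0.299, i.e. 29.9%.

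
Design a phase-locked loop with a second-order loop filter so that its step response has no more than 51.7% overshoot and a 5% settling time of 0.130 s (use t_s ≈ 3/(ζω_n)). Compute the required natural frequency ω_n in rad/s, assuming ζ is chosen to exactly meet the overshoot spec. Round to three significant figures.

ω_n ≈ 112 rad/s

ζ = −ln(OS)/√(π² + (ln OS)²). With OS = 0.517, ln OS = −0.6597 and ζ = 0.6597/3.210 = 0.206.
Then ω_n = 3/(ζ t_s) = 3/(0.206 × 0.130) = 112 rad/s.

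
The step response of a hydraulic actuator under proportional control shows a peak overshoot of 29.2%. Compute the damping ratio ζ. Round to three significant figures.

ζ ≈ 0.365

ζ = −ln(OS)/√(π² + (ln OS)²). With OS = 0.292, ln OS = −1.231 and ζ = 1.231/3.374 = 0.365.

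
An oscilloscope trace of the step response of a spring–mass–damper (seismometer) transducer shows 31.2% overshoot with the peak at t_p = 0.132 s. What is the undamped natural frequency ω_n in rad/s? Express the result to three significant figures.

ω_n ≈ 25.4 rad/s

The overshoot fixes ζ = −ln(OS)/√(π²+ln²(OS)) = 0.348.
From t_p = π/ω_d, ω_d = π/0.132 = 23.8 rad/s, so ω_n = ω_d/√(1−ζ²) = 25.4 rad/s.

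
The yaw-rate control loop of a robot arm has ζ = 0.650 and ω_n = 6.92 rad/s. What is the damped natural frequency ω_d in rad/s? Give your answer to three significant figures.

ω_d ≈ 5.26 rad/s

ω_d = ω_n√(1−ζ²) = 6.92·√0.577 = 5.26 rad/s.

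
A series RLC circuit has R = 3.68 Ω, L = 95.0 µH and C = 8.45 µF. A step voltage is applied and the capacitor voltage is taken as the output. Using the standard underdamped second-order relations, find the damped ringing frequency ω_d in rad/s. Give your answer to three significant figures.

ω_d ≈ 29500 rad/s

For a series RLC circuit (capacitor voltage as output), ω_n = 1/√(LC) = 1/√(95.0 µH · 8.45 µF) = 35300 rad/s.
ζ = (R/2)·√(C/L) = (3.68/2)·√(8.45 µF/95.0 µH) = 0.549.
ω_d = ω_n√(1−ζ²) = 29500 rad/s.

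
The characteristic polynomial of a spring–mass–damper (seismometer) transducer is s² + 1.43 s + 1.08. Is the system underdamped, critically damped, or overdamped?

underdamped

a² − 4b = 1.43² − 4·1.08 < 0 (complex roots); the system is underdamped.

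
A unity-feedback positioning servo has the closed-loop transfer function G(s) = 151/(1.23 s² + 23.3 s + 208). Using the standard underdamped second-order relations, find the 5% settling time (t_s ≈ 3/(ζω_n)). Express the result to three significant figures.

t_s ≈ 0.317 s

Dividing through by 1.23: denominator becomes s² + 18.94 s + 169.1.
So ω_n = √169.1 = 13.0 rad/s and ζ = 18.94/(2·13.0) = 0.728.
t_s ≈ 3/(ζω_n) = 0.317 s.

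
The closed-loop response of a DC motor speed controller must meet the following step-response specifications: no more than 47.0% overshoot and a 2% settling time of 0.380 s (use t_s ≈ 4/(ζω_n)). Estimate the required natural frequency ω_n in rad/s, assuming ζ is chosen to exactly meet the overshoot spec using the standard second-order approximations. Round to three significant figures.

ω_n ≈ 45.0 rad/s

ζ = −ln(OS)/√(π² + (ln OS)²). With OS = 0.470, ln OS = −0.7550 and ζ = 0.7550/3.231 = 0.234.
Then ω_n = 4/(ζ t_s) = 4/(0.234 × 0.380) = 45.0 rad/s.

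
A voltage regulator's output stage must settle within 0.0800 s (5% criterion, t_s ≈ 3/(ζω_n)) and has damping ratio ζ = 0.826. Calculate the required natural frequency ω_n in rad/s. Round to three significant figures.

Rearranging t_s ≈ 3/(ζω_n) gives ω_n = 3/(ζ·t_s) = 3/(0.826 × 0.0800) = 45.4 rad/s.

ω_n ≈ 45.4 rad/s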